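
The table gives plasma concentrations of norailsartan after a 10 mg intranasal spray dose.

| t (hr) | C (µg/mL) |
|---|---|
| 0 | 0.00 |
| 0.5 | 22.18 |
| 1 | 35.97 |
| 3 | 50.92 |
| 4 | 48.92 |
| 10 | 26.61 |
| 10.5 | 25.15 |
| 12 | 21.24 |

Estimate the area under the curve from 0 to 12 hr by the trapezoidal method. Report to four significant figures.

AUC = 431.2 µg/mL·hr

Trapezoidal AUC_0→12:
  [0→0.5]: (0.00+22.18)/2 × 0.5 = 5.545
  [0.5→1]: (22.18+35.97)/2 × 0.5 = 14.5375
  [1→3]: (35.97+50.92)/2 × 2 = 86.89
  [3→4]: (50.92+48.92)/2 × 1 = 49.92
  [4→10]: (48.92+26.61)/2 × 6 = 226.59
  [10→10.5]: (26.61+25.15)/2 × 0.5 = 12.94
  [10.5→12]: (25.15+21.24)/2 × 1.5 = 34.7925
  Sum = 431.215 µg/mL·hr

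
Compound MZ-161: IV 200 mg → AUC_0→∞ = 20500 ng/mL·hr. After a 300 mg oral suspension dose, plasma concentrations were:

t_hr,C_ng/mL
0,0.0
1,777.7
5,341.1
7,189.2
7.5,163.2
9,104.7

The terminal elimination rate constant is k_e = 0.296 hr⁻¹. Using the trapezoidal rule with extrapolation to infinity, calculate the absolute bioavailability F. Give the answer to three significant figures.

Trapezoidal AUC_0→9 (oral suspension):
  [0→1]: (0.0+777.7)/2 × 1 = 388.85
  [1→5]: (777.7+341.1)/2 × 4 = 2237.6
  [5→7]: (341.1+189.2)/2 × 2 = 530.3
  [7→7.5]: (189.2+163.2)/2 × 0.5 = 88.1
  [7.5→9]: (163.2+104.7)/2 × 1.5 = 200.925
  Sum = 3445.775 ng/mL·hr
Tail: C_last/k_e = 104.7/0.296 = 353.716
AUC_0→∞ (oral suspension) = 3445.775 + 353.716 = 3799.491 ng/mL·hr
F = (AUC_ev/D_ev)/(AUC_iv/D_iv) = (3799.491/300)/(20500/200) = 12.66497/102.5 = 0.1236

F = 0.124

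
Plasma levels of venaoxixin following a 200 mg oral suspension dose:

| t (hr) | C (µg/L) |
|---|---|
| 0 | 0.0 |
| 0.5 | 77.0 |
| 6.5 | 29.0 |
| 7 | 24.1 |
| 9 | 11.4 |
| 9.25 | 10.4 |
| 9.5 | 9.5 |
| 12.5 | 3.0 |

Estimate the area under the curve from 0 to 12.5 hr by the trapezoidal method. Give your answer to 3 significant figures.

AUC = 410 µg/L·hr

Trapezoidal AUC_0→12.5:
  [0→0.5]: (0.0+77.0)/2 × 0.5 = 19.25
  [0.5→6.5]: (77.0+29.0)/2 × 6 = 318.0
  [6.5→7]: (29.0+24.1)/2 × 0.5 = 13.275
  [7→9]: (24.1+11.4)/2 × 2 = 35.5
  [9→9.25]: (11.4+10.4)/2 × 0.25 = 2.725
  [9.25→9.5]: (10.4+9.5)/2 × 0.25 = 2.4875
  [9.5→12.5]: (9.5+3.0)/2 × 3 = 18.75
  Sum = 409.9875 µg/L·hr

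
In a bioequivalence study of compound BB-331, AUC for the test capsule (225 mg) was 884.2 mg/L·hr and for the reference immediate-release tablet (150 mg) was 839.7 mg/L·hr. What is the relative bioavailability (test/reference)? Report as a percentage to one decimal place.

F_rel = (AUC_test/D_test) / (AUC_ref/D_ref)
      = (884.2/225) / (839.7/150)
      = 3.92978 / 5.598 = 0.7020 = 70.20%

F_rel = 70.2%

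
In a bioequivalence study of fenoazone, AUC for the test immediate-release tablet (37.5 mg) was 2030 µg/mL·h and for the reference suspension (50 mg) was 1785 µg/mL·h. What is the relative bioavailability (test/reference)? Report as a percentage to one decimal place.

F_rel = (AUC_test/D_test) / (AUC_ref/D_ref)
      = (2030/37.5) / (1785/50)
      = 54.1333 / 35.7 = 1.5163 = 151.63%

F_rel = 151.6%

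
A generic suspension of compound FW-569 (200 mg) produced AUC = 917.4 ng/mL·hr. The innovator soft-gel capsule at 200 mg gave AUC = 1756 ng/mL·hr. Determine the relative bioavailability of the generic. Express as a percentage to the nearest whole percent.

F_rel = (AUC_test/D_test) / (AUC_ref/D_ref)
      = (917.4/200) / (1756/200)
      = 4.587 / 8.78 = 0.5224 = 52.24%

F_rel = 52%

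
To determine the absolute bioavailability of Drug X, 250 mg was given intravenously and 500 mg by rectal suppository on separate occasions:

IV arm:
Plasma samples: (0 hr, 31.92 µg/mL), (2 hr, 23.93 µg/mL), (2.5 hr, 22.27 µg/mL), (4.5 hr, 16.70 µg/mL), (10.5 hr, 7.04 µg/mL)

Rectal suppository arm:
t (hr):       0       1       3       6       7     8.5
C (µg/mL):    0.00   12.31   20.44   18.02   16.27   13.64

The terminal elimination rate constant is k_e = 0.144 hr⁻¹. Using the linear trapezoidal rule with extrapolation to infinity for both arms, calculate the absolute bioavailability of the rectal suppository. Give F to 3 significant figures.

Trapezoidal AUC_0→10.5 (IV):
  [0→2]: (31.92+23.93)/2 × 2 = 55.85
  [2→2.5]: (23.93+22.27)/2 × 0.5 = 11.55
  [2.5→4.5]: (22.27+16.70)/2 × 2 = 38.97
  [4.5→10.5]: (16.70+7.04)/2 × 6 = 71.22
  Sum = 177.59 µg/mL·hr
IV tail: 7.04/0.144 = 48.889; AUC_iv,0→∞ = 177.59 + 48.889 = 226.479 µg/mL·hr
Trapezoidal AUC_0→8.5 (rectal suppository):
  [0→1]: (0.00+12.31)/2 × 1 = 6.155
  [1→3]: (12.31+20.44)/2 × 2 = 32.75
  [3→6]: (20.44+18.02)/2 × 3 = 57.69
  [6→7]: (18.02+16.27)/2 × 1 = 17.145
  [7→8.5]: (16.27+13.64)/2 × 1.5 = 22.4325
  Sum = 136.1725 µg/mL·hr
rectal suppository tail: 13.64/0.144 = 94.722; AUC_ev,0→∞ = 136.1725 + 94.722 = 230.8945 µg/mL·hr
F = (AUC_ev/D_ev)/(AUC_iv/D_iv) = (230.8945/500)/(226.479/250) = 0.461789/0.905916 = 0.5097

F = 0.510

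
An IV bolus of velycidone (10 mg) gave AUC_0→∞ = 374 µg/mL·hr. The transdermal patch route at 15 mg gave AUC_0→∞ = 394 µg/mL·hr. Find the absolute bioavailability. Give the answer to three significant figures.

F = 0.702

F = (AUC_ev / D_ev) / (AUC_iv / D_iv)
  = (394/15) / (374/10)
  = 26.2667 / 37.4 = 0.7023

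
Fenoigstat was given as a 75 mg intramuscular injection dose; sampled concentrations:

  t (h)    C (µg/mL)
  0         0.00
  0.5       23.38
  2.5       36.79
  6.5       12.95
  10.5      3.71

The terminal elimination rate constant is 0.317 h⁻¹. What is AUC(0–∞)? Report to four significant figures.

AUC = 210.5 µg/mL·h

Trapezoidal AUC_0→10.5:
  [0→0.5]: (0.00+23.38)/2 × 0.5 = 5.845
  [0.5→2.5]: (23.38+36.79)/2 × 2 = 60.17
  [2.5→6.5]: (36.79+12.95)/2 × 4 = 99.48
  [6.5→10.5]: (12.95+3.71)/2 × 4 = 33.32
  Sum = 198.815 µg/mL·h
Extrapolated tail: C_last / k_e = 3.71 / 0.317 = 11.703
AUC_0→∞ = 198.815 + 11.703 = 210.518 µg/mL·h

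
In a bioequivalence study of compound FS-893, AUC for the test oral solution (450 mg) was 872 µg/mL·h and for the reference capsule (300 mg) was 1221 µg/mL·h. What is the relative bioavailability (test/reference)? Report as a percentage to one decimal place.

F_rel = (AUC_test/D_test) / (AUC_ref/D_ref)
      = (872/450) / (1221/300)
      = 1.93778 / 4.07 = 0.4761 = 47.61%

F_rel = 47.6%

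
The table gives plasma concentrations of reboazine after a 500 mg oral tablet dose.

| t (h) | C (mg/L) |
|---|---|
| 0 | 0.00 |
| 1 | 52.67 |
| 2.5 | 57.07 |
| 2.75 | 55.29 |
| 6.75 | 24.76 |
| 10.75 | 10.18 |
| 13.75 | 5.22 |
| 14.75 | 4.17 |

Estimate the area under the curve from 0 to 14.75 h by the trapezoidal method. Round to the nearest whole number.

AUC = 380 mg/L·h

Trapezoidal AUC_0→14.75:
  [0→1]: (0.00+52.67)/2 × 1 = 26.335
  [1→2.5]: (52.67+57.07)/2 × 1.5 = 82.305
  [2.5→2.75]: (57.07+55.29)/2 × 0.25 = 14.045
  [2.75→6.75]: (55.29+24.76)/2 × 4 = 160.1
  [6.75→10.75]: (24.76+10.18)/2 × 4 = 69.88
  [10.75→13.75]: (10.18+5.22)/2 × 3 = 23.1
  [13.75→14.75]: (5.22+4.17)/2 × 1 = 4.695
  Sum = 380.46 mg/L·h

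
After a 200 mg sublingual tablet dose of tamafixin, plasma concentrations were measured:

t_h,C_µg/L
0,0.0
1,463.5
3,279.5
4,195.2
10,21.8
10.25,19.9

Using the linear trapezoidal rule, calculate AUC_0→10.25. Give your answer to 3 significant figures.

Trapezoidal AUC_0→10.25:
  [0→1]: (0.0+463.5)/2 × 1 = 231.75
  [1→3]: (463.5+279.5)/2 × 2 = 743.0
  [3→4]: (279.5+195.2)/2 × 1 = 237.35
  [4→10]: (195.2+21.8)/2 × 6 = 651.0
  [10→10.25]: (21.8+19.9)/2 × 0.25 = 5.2125
  Sum = 1868.3125 µg/L·h

AUC = 1870 µg/L·h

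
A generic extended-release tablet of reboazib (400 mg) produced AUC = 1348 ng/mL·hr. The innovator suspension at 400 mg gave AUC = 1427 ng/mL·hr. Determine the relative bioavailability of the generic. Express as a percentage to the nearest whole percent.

F_rel = (AUC_test/D_test) / (AUC_ref/D_ref)
      = (1348/400) / (1427/400)
      = 3.37 / 3.5675 = 0.9446 = 94.46%

F_rel = 94%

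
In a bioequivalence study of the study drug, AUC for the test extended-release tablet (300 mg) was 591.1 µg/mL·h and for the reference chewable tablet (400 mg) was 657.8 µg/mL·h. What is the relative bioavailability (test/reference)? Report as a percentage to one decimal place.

F_rel = (AUC_test/D_test) / (AUC_ref/D_ref)
      = (591.1/300) / (657.8/400)
      = 1.97033 / 1.6445 = 1.1981 = 119.81%

F_rel = 119.8%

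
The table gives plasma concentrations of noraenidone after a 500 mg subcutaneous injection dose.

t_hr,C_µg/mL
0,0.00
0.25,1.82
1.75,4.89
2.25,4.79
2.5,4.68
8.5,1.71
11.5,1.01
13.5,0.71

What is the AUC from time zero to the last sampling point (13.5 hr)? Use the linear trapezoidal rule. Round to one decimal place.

AUC = 33.8 µg/mL·hr

Trapezoidal AUC_0→13.5:
  [0→0.25]: (0.00+1.82)/2 × 0.25 = 0.2275
  [0.25→1.75]: (1.82+4.89)/2 × 1.5 = 5.0325
  [1.75→2.25]: (4.89+4.79)/2 × 0.5 = 2.42
  [2.25→2.5]: (4.79+4.68)/2 × 0.25 = 1.18375
  [2.5→8.5]: (4.68+1.71)/2 × 6 = 19.17
  [8.5→11.5]: (1.71+1.01)/2 × 3 = 4.08
  [11.5→13.5]: (1.01+0.71)/2 × 2 = 1.72
  Sum = 33.83375 µg/mL·hr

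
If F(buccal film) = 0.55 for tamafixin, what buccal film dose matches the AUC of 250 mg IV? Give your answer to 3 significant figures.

For equal systemic exposure: F × D_ev = D_iv
D_ev = D_iv / F = 250 / 0.55 = 454.545 mg

D_buccal = 455 mg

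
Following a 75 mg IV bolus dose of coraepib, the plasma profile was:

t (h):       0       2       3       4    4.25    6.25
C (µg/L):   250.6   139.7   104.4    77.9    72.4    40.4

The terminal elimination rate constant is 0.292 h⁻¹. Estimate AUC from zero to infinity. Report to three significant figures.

AUC = 873 µg/L·h

Trapezoidal AUC_0→6.25:
  [0→2]: (250.6+139.7)/2 × 2 = 390.3
  [2→3]: (139.7+104.4)/2 × 1 = 122.05
  [3→4]: (104.4+77.9)/2 × 1 = 91.15
  [4→4.25]: (77.9+72.4)/2 × 0.25 = 18.7875
  [4.25→6.25]: (72.4+40.4)/2 × 2 = 112.8
  Sum = 735.0875 µg/L·h
Extrapolated tail: C_last / k_e = 40.4 / 0.292 = 138.356
AUC_0→∞ = 735.0875 + 138.356 = 873.4435 µg/L·h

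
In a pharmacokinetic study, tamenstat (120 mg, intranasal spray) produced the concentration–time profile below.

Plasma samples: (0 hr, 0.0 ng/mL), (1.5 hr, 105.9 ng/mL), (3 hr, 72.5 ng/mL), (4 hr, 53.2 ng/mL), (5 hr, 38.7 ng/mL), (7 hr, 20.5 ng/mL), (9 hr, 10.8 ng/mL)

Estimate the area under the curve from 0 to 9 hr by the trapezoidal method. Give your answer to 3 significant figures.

Trapezoidal AUC_0→9:
  [0→1.5]: (0.0+105.9)/2 × 1.5 = 79.425
  [1.5→3]: (105.9+72.5)/2 × 1.5 = 133.8
  [3→4]: (72.5+53.2)/2 × 1 = 62.85
  [4→5]: (53.2+38.7)/2 × 1 = 45.95
  [5→7]: (38.7+20.5)/2 × 2 = 59.2
  [7→9]: (20.5+10.8)/2 × 2 = 31.3
  Sum = 412.525 ng/mL·hr

AUC = 413 ng/mL·hr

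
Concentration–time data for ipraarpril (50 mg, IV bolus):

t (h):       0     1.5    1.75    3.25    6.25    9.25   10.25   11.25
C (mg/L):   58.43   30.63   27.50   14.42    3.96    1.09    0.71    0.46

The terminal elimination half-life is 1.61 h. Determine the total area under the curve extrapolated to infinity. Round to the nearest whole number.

Trapezoidal AUC_0→11.25:
  [0→1.5]: (58.43+30.63)/2 × 1.5 = 66.795
  [1.5→1.75]: (30.63+27.50)/2 × 0.25 = 7.26625
  [1.75→3.25]: (27.50+14.42)/2 × 1.5 = 31.44
  [3.25→6.25]: (14.42+3.96)/2 × 3 = 27.57
  [6.25→9.25]: (3.96+1.09)/2 × 3 = 7.575
  [9.25→10.25]: (1.09+0.71)/2 × 1 = 0.9
  [10.25→11.25]: (0.71+0.46)/2 × 1 = 0.585
  Sum = 142.13125 mg/L·h
k_e = ln2 / t½ = 0.693147 / 1.61 = 0.4305 h^-1
Extrapolated tail: C_last / k_e = 0.46 / 0.4305 = 1.069
AUC_0→∞ = 142.13125 + 1.069 = 143.20025 mg/L·h

AUC = 143 mg/L·h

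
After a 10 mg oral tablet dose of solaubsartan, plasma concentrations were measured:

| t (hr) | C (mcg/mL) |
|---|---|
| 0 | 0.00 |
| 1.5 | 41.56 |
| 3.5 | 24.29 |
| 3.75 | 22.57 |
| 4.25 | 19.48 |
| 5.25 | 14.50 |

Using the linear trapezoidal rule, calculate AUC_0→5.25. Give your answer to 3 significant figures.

Trapezoidal AUC_0→5.25:
  [0→1.5]: (0.00+41.56)/2 × 1.5 = 31.17
  [1.5→3.5]: (41.56+24.29)/2 × 2 = 65.85
  [3.5→3.75]: (24.29+22.57)/2 × 0.25 = 5.8575
  [3.75→4.25]: (22.57+19.48)/2 × 0.5 = 10.5125
  [4.25→5.25]: (19.48+14.50)/2 × 1 = 16.99
  Sum = 130.38 mcg/mL·hr

AUC = 130 mcg/mL·hr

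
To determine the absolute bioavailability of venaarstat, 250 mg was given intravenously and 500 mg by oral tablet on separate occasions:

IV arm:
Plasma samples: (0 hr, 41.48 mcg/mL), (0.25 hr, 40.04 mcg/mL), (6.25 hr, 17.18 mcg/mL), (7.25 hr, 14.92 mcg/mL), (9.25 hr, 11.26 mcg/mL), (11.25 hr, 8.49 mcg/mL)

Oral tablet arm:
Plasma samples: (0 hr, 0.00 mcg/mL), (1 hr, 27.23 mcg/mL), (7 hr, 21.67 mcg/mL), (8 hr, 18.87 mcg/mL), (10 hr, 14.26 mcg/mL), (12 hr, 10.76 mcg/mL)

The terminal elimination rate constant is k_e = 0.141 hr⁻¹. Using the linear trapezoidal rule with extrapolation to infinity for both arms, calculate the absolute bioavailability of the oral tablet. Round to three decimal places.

Trapezoidal AUC_0→11.25 (IV):
  [0→0.25]: (41.48+40.04)/2 × 0.25 = 10.19
  [0.25→6.25]: (40.04+17.18)/2 × 6 = 171.66
  [6.25→7.25]: (17.18+14.92)/2 × 1 = 16.05
  [7.25→9.25]: (14.92+11.26)/2 × 2 = 26.18
  [9.25→11.25]: (11.26+8.49)/2 × 2 = 19.75
  Sum = 243.83 mcg/mL·hr
IV tail: 8.49/0.141 = 60.213; AUC_iv,0→∞ = 243.83 + 60.213 = 304.043 mcg/mL·hr
Trapezoidal AUC_0→12 (oral tablet):
  [0→1]: (0.00+27.23)/2 × 1 = 13.615
  [1→7]: (27.23+21.67)/2 × 6 = 146.7
  [7→8]: (21.67+18.87)/2 × 1 = 20.27
  [8→10]: (18.87+14.26)/2 × 2 = 33.13
  [10→12]: (14.26+10.76)/2 × 2 = 25.02
  Sum = 238.735 mcg/mL·hr
oral tablet tail: 10.76/0.141 = 76.312; AUC_ev,0→∞ = 238.735 + 76.312 = 315.047 mcg/mL·hr
F = (AUC_ev/D_ev)/(AUC_iv/D_iv) = (315.047/500)/(304.043/250) = 0.630094/1.216172 = 0.5181

F = 0.518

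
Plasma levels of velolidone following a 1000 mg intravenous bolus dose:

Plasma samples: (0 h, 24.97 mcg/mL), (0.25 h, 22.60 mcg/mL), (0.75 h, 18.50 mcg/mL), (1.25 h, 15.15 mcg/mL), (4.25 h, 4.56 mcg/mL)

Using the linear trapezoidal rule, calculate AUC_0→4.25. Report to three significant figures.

Trapezoidal AUC_0→4.25:
  [0→0.25]: (24.97+22.60)/2 × 0.25 = 5.94625
  [0.25→0.75]: (22.60+18.50)/2 × 0.5 = 10.275
  [0.75→1.25]: (18.50+15.15)/2 × 0.5 = 8.4125
  [1.25→4.25]: (15.15+4.56)/2 × 3 = 29.565
  Sum = 54.19875 mcg/mL·h

AUC = 54.2 mcg/mL·h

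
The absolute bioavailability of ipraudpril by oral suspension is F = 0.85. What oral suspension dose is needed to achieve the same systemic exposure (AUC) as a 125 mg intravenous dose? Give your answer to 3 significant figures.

For equal systemic exposure: F × D_ev = D_iv
D_ev = D_iv / F = 125 / 0.85 = 147.059 mg

D_oral = 147 mg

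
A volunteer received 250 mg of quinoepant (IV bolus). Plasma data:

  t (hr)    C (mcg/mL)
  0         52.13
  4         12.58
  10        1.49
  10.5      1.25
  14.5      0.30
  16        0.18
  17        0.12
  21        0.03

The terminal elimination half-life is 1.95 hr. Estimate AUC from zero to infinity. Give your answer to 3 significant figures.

Trapezoidal AUC_0→21:
  [0→4]: (52.13+12.58)/2 × 4 = 129.42
  [4→10]: (12.58+1.49)/2 × 6 = 42.21
  [10→10.5]: (1.49+1.25)/2 × 0.5 = 0.685
  [10.5→14.5]: (1.25+0.30)/2 × 4 = 3.1
  [14.5→16]: (0.30+0.18)/2 × 1.5 = 0.36
  [16→17]: (0.18+0.12)/2 × 1 = 0.15
  [17→21]: (0.12+0.03)/2 × 4 = 0.3
  Sum = 176.225 mcg/mL·hr
k_e = ln2 / t½ = 0.693147 / 1.95 = 0.3555 hr^-1
Extrapolated tail: C_last / k_e = 0.03 / 0.3555 = 0.084
AUC_0→∞ = 176.225 + 0.084 = 176.309 mcg/mL·hr

AUC = 176 mcg/mL·hr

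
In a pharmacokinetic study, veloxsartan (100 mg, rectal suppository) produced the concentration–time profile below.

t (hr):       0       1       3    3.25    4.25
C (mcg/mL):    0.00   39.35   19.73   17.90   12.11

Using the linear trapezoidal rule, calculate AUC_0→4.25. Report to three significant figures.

AUC = 98.5 mcg/mL·hr

Trapezoidal AUC_0→4.25:
  [0→1]: (0.00+39.35)/2 × 1 = 19.675
  [1→3]: (39.35+19.73)/2 × 2 = 59.08
  [3→3.25]: (19.73+17.90)/2 × 0.25 = 4.70375
  [3.25→4.25]: (17.90+12.11)/2 × 1 = 15.005
  Sum = 98.46375 mcg/mL·hr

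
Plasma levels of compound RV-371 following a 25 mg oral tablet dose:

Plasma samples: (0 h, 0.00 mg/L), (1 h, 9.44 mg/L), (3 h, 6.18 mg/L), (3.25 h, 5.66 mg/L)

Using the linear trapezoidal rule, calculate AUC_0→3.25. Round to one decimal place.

Trapezoidal AUC_0→3.25:
  [0→1]: (0.00+9.44)/2 × 1 = 4.72
  [1→3]: (9.44+6.18)/2 × 2 = 15.62
  [3→3.25]: (6.18+5.66)/2 × 0.25 = 1.48
  Sum = 21.82 mg/L·h

AUC = 21.8 mg/L·h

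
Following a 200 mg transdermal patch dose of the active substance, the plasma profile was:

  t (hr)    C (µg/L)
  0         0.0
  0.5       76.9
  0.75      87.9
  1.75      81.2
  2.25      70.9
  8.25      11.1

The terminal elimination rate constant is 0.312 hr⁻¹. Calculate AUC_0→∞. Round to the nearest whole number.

Trapezoidal AUC_0→8.25:
  [0→0.5]: (0.0+76.9)/2 × 0.5 = 19.225
  [0.5→0.75]: (76.9+87.9)/2 × 0.25 = 20.6
  [0.75→1.75]: (87.9+81.2)/2 × 1 = 84.55
  [1.75→2.25]: (81.2+70.9)/2 × 0.5 = 38.025
  [2.25→8.25]: (70.9+11.1)/2 × 6 = 246.0
  Sum = 408.4 µg/L·hr
Extrapolated tail: C_last / k_e = 11.1 / 0.312 = 35.577
AUC_0→∞ = 408.4 + 35.577 = 443.977 µg/L·hr

AUC = 444 µg/L·hr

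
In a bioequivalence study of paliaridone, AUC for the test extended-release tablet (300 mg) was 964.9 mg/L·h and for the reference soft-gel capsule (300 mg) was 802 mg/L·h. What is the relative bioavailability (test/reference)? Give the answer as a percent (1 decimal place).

F_rel = 120.3%

F_rel = (AUC_test/D_test) / (AUC_ref/D_ref)
      = (964.9/300) / (802/300)
      = 3.21633 / 2.67333 = 1.2031 = 120.31%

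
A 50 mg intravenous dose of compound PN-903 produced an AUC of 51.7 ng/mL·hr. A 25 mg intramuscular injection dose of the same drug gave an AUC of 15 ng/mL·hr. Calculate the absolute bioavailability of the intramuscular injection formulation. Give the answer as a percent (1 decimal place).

F = 58.0%

F = (AUC_ev / D_ev) / (AUC_iv / D_iv)
  = (15/25) / (51.7/50)
  = 0.6 / 1.034 = 0.5803
  = 58.03%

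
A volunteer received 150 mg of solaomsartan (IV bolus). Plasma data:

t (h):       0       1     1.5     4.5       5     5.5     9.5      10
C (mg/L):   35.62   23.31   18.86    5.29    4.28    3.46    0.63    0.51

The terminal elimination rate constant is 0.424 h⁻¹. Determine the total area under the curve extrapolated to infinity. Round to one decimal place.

AUC = 90.2 mg/L·h

Trapezoidal AUC_0→10:
  [0→1]: (35.62+23.31)/2 × 1 = 29.465
  [1→1.5]: (23.31+18.86)/2 × 0.5 = 10.5425
  [1.5→4.5]: (18.86+5.29)/2 × 3 = 36.225
  [4.5→5]: (5.29+4.28)/2 × 0.5 = 2.3925
  [5→5.5]: (4.28+3.46)/2 × 0.5 = 1.935
  [5.5→9.5]: (3.46+0.63)/2 × 4 = 8.18
  [9.5→10]: (0.63+0.51)/2 × 0.5 = 0.285
  Sum = 89.025 mg/L·h
Extrapolated tail: C_last / k_e = 0.51 / 0.424 = 1.203
AUC_0→∞ = 89.025 + 1.203 = 90.228 mg/L·h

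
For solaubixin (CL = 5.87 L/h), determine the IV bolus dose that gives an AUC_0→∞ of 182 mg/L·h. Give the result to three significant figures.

Dose_iv = CL × AUC_0→∞
     = 5.87 × 182 = 1068.34 mg

Dose = 1070 mg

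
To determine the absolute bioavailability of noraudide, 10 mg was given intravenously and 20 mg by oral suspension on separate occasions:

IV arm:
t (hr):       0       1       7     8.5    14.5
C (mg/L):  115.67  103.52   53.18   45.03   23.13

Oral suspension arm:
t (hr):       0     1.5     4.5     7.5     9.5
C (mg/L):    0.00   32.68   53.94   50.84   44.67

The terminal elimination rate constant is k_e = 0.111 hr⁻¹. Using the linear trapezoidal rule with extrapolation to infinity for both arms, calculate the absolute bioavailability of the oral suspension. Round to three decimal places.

Trapezoidal AUC_0→14.5 (IV):
  [0→1]: (115.67+103.52)/2 × 1 = 109.595
  [1→7]: (103.52+53.18)/2 × 6 = 470.1
  [7→8.5]: (53.18+45.03)/2 × 1.5 = 73.6575
  [8.5→14.5]: (45.03+23.13)/2 × 6 = 204.48
  Sum = 857.8325 mg/L·hr
IV tail: 23.13/0.111 = 208.378; AUC_iv,0→∞ = 857.8325 + 208.378 = 1066.2105 mg/L·hr
Trapezoidal AUC_0→9.5 (oral suspension):
  [0→1.5]: (0.00+32.68)/2 × 1.5 = 24.51
  [1.5→4.5]: (32.68+53.94)/2 × 3 = 129.93
  [4.5→7.5]: (53.94+50.84)/2 × 3 = 157.17
  [7.5→9.5]: (50.84+44.67)/2 × 2 = 95.51
  Sum = 407.12 mg/L·hr
oral suspension tail: 44.67/0.111 = 402.432; AUC_ev,0→∞ = 407.12 + 402.432 = 809.552 mg/L·hr
F = (AUC_ev/D_ev)/(AUC_iv/D_iv) = (809.552/20)/(1066.2105/10) = 40.4776/106.62105 = 0.3796

F = 0.380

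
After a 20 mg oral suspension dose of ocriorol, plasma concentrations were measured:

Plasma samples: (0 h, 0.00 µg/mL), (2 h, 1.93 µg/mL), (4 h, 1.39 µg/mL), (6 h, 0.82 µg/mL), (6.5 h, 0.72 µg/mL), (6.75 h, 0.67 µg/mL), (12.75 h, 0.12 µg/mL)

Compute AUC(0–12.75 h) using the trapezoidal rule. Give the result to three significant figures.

AUC = 10.4 µg/mL·h

Trapezoidal AUC_0→12.75:
  [0→2]: (0.00+1.93)/2 × 2 = 1.93
  [2→4]: (1.93+1.39)/2 × 2 = 3.32
  [4→6]: (1.39+0.82)/2 × 2 = 2.21
  [6→6.5]: (0.82+0.72)/2 × 0.5 = 0.385
  [6.5→6.75]: (0.72+0.67)/2 × 0.25 = 0.17375
  [6.75→12.75]: (0.67+0.12)/2 × 6 = 2.37
  Sum = 10.38875 µg/mL·h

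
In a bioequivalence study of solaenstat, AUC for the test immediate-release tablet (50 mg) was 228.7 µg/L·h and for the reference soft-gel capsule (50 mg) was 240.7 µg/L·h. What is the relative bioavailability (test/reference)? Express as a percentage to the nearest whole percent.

F_rel = (AUC_test/D_test) / (AUC_ref/D_ref)
      = (228.7/50) / (240.7/50)
      = 4.574 / 4.814 = 0.9501 = 95.01%

F_rel = 95%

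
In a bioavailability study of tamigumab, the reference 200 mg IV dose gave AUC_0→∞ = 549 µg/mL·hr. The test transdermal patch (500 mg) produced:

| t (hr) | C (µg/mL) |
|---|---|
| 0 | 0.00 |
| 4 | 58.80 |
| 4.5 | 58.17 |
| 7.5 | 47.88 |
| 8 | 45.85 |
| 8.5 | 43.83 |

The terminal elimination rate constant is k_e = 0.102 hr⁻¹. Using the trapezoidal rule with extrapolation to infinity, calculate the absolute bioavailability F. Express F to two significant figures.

Trapezoidal AUC_0→8.5 (transdermal patch):
  [0→4]: (0.00+58.80)/2 × 4 = 117.6
  [4→4.5]: (58.80+58.17)/2 × 0.5 = 29.2425
  [4.5→7.5]: (58.17+47.88)/2 × 3 = 159.075
  [7.5→8]: (47.88+45.85)/2 × 0.5 = 23.4325
  [8→8.5]: (45.85+43.83)/2 × 0.5 = 22.42
  Sum = 351.77 µg/mL·hr
Tail: C_last/k_e = 43.83/0.102 = 429.706
AUC_0→∞ (transdermal patch) = 351.77 + 429.706 = 781.476 µg/mL·hr
F = (AUC_ev/D_ev)/(AUC_iv/D_iv) = (781.476/500)/(549/200) = 1.562952/2.745 = 0.5694

F = 0.57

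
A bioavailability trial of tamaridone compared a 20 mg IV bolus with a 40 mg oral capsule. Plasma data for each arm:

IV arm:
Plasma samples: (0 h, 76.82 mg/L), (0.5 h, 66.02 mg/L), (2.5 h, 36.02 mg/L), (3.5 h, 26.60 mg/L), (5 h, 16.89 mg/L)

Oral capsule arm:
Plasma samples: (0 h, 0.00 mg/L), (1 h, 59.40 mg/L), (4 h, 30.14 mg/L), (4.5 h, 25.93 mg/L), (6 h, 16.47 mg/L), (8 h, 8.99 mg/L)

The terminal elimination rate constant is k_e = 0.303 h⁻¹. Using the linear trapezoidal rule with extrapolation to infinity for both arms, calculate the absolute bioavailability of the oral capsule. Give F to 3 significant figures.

F = 0.515

Trapezoidal AUC_0→5 (IV):
  [0→0.5]: (76.82+66.02)/2 × 0.5 = 35.71
  [0.5→2.5]: (66.02+36.02)/2 × 2 = 102.04
  [2.5→3.5]: (36.02+26.60)/2 × 1 = 31.31
  [3.5→5]: (26.60+16.89)/2 × 1.5 = 32.6175
  Sum = 201.6775 mg/L·h
IV tail: 16.89/0.303 = 55.743; AUC_iv,0→∞ = 201.6775 + 55.743 = 257.4205 mg/L·h
Trapezoidal AUC_0→8 (oral capsule):
  [0→1]: (0.00+59.40)/2 × 1 = 29.7
  [1→4]: (59.40+30.14)/2 × 3 = 134.31
  [4→4.5]: (30.14+25.93)/2 × 0.5 = 14.0175
  [4.5→6]: (25.93+16.47)/2 × 1.5 = 31.8
  [6→8]: (16.47+8.99)/2 × 2 = 25.46
  Sum = 235.2875 mg/L·h
oral capsule tail: 8.99/0.303 = 29.670; AUC_ev,0→∞ = 235.2875 + 29.670 = 264.9575 mg/L·h
F = (AUC_ev/D_ev)/(AUC_iv/D_iv) = (264.9575/40)/(257.4205/20) = 6.6239375/12.871025 = 0.5146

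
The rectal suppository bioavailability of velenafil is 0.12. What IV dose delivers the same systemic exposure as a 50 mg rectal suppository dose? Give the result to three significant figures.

D_iv = 6.00 mg

Systemic exposure from an extravascular dose = F × D_ev, so the equivalent IV dose is F × D_ev.
D_iv = F × D_ev = 0.12 × 50 = 6 mg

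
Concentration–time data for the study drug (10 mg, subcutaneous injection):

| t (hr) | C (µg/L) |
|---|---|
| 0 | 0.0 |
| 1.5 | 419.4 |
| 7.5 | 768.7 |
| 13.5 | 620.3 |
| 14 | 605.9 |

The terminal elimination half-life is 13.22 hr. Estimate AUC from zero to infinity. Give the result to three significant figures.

Trapezoidal AUC_0→14:
  [0→1.5]: (0.0+419.4)/2 × 1.5 = 314.55
  [1.5→7.5]: (419.4+768.7)/2 × 6 = 3564.3
  [7.5→13.5]: (768.7+620.3)/2 × 6 = 4167.0
  [13.5→14]: (620.3+605.9)/2 × 0.5 = 306.55
  Sum = 8352.4 µg/L·hr
k_e = ln2 / t½ = 0.693147 / 13.22 = 0.0524 hr^-1
Extrapolated tail: C_last / k_e = 605.9 / 0.0524 = 11562.977
AUC_0→∞ = 8352.4 + 11562.977 = 19915.377 µg/L·hr

AUC = 19900 µg/L·hr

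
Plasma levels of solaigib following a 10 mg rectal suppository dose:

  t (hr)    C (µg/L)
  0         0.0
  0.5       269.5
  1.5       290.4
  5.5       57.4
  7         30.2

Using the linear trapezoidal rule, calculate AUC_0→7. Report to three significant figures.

Trapezoidal AUC_0→7:
  [0→0.5]: (0.0+269.5)/2 × 0.5 = 67.375
  [0.5→1.5]: (269.5+290.4)/2 × 1 = 279.95
  [1.5→5.5]: (290.4+57.4)/2 × 4 = 695.6
  [5.5→7]: (57.4+30.2)/2 × 1.5 = 65.7
  Sum = 1108.625 µg/L·hr

AUC = 1110 µg/L·hr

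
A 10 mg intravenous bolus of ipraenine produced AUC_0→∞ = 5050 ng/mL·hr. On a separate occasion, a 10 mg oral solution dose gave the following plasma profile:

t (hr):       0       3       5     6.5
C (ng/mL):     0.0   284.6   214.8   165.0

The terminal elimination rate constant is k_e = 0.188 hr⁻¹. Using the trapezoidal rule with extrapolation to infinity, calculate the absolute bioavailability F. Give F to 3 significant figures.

Trapezoidal AUC_0→6.5 (oral solution):
  [0→3]: (0.0+284.6)/2 × 3 = 426.9
  [3→5]: (284.6+214.8)/2 × 2 = 499.4
  [5→6.5]: (214.8+165.0)/2 × 1.5 = 284.85
  Sum = 1211.15 ng/mL·hr
Tail: C_last/k_e = 165.0/0.188 = 877.660
AUC_0→∞ (oral solution) = 1211.15 + 877.660 = 2088.81 ng/mL·hr
F = (AUC_ev/D_ev)/(AUC_iv/D_iv) = (2088.81/10)/(5050/10) = 208.881/505 = 0.4136

F = 0.414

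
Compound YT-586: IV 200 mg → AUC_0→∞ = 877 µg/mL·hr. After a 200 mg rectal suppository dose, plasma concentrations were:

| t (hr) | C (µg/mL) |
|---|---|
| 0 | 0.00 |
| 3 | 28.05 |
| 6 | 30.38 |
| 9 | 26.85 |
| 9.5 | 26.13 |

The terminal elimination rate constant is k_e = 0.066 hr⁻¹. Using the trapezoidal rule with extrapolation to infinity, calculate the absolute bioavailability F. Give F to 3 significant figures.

Trapezoidal AUC_0→9.5 (rectal suppository):
  [0→3]: (0.00+28.05)/2 × 3 = 42.075
  [3→6]: (28.05+30.38)/2 × 3 = 87.645
  [6→9]: (30.38+26.85)/2 × 3 = 85.845
  [9→9.5]: (26.85+26.13)/2 × 0.5 = 13.245
  Sum = 228.81 µg/mL·hr
Tail: C_last/k_e = 26.13/0.066 = 395.909
AUC_0→∞ (rectal suppository) = 228.81 + 395.909 = 624.719 µg/mL·hr
F = (AUC_ev/D_ev)/(AUC_iv/D_iv) = (624.719/200)/(877/200) = 3.123595/4.385 = 0.7123

F = 0.712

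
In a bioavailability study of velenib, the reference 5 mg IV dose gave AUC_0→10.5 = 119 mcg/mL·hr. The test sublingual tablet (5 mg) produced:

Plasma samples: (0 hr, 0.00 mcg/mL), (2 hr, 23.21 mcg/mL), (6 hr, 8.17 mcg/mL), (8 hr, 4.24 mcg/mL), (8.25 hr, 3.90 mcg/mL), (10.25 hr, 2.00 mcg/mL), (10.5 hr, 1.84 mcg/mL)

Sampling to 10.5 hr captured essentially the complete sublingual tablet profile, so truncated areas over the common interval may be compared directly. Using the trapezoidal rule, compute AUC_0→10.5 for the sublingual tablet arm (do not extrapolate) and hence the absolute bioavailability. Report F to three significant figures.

F = 0.889

Trapezoidal AUC_0→10.5 (sublingual tablet):
  [0→2]: (0.00+23.21)/2 × 2 = 23.21
  [2→6]: (23.21+8.17)/2 × 4 = 62.76
  [6→8]: (8.17+4.24)/2 × 2 = 12.41
  [8→8.25]: (4.24+3.90)/2 × 0.25 = 1.0175
  [8.25→10.25]: (3.90+2.00)/2 × 2 = 5.9
  [10.25→10.5]: (2.00+1.84)/2 × 0.25 = 0.48
  Sum = 105.7775 mcg/mL·hr
F = (AUC_ev/D_ev)/(AUC_iv/D_iv) = (105.7775/5)/(119/5) = 21.1555/23.8 = 0.8889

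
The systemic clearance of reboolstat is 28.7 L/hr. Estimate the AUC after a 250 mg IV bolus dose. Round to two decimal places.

AUC = 8.71 mg/L·hr

AUC_0→∞ = Dose_iv / CL
        = 250 / 28.7 = 8.7108 mg/L·hr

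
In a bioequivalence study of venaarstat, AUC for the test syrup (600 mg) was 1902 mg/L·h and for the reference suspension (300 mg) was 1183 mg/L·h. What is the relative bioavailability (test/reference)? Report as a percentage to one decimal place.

F_rel = (AUC_test/D_test) / (AUC_ref/D_ref)
      = (1902/600) / (1183/300)
      = 3.17 / 3.94333 = 0.8039 = 80.39%

F_rel = 80.4%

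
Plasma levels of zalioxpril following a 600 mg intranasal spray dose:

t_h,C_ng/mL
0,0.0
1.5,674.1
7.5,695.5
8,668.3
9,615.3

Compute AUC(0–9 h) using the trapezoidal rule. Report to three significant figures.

Trapezoidal AUC_0→9:
  [0→1.5]: (0.0+674.1)/2 × 1.5 = 505.575
  [1.5→7.5]: (674.1+695.5)/2 × 6 = 4108.8
  [7.5→8]: (695.5+668.3)/2 × 0.5 = 340.95
  [8→9]: (668.3+615.3)/2 × 1 = 641.8
  Sum = 5597.125 ng/mL·h

AUC = 5600 ng/mL·h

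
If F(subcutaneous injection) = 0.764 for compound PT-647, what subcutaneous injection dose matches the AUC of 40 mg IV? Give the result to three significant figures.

D_subcutaneous = 52.4 mg

For equal systemic exposure: F × D_ev = D_iv
D_ev = D_iv / F = 40 / 0.764 = 52.356 mg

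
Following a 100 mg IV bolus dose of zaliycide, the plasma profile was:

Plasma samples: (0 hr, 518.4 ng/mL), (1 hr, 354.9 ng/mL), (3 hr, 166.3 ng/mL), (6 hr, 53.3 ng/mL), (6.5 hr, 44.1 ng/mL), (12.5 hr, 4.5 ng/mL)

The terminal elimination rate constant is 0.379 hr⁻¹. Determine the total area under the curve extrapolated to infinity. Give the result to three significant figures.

AUC = 1470 ng/mL·hr

Trapezoidal AUC_0→12.5:
  [0→1]: (518.4+354.9)/2 × 1 = 436.65
  [1→3]: (354.9+166.3)/2 × 2 = 521.2
  [3→6]: (166.3+53.3)/2 × 3 = 329.4
  [6→6.5]: (53.3+44.1)/2 × 0.5 = 24.35
  [6.5→12.5]: (44.1+4.5)/2 × 6 = 145.8
  Sum = 1457.4 ng/mL·hr
Extrapolated tail: C_last / k_e = 4.5 / 0.379 = 11.873
AUC_0→∞ = 1457.4 + 11.873 = 1469.273 ng/mL·hr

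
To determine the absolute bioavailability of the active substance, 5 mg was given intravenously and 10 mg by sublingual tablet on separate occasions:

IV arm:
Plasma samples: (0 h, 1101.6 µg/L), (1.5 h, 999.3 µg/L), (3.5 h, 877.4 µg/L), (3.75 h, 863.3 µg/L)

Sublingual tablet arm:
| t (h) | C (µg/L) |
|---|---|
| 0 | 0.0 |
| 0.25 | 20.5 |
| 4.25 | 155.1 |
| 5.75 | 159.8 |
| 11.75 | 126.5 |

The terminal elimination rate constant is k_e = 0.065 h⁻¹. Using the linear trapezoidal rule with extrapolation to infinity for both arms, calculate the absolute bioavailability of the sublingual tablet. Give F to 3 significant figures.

Trapezoidal AUC_0→3.75 (IV):
  [0→1.5]: (1101.6+999.3)/2 × 1.5 = 1575.675
  [1.5→3.5]: (999.3+877.4)/2 × 2 = 1876.7
  [3.5→3.75]: (877.4+863.3)/2 × 0.25 = 217.5875
  Sum = 3669.9625 µg/L·h
IV tail: 863.3/0.065 = 13281.538; AUC_iv,0→∞ = 3669.9625 + 13281.538 = 16951.5005 µg/L·h
Trapezoidal AUC_0→11.75 (sublingual tablet):
  [0→0.25]: (0.0+20.5)/2 × 0.25 = 2.5625
  [0.25→4.25]: (20.5+155.1)/2 × 4 = 351.2
  [4.25→5.75]: (155.1+159.8)/2 × 1.5 = 236.175
  [5.75→11.75]: (159.8+126.5)/2 × 6 = 858.9
  Sum = 1448.8375 µg/L·h
sublingual tablet tail: 126.5/0.065 = 1946.154; AUC_ev,0→∞ = 1448.8375 + 1946.154 = 3394.9915 µg/L·h
F = (AUC_ev/D_ev)/(AUC_iv/D_iv) = (3394.9915/10)/(16951.5005/5) = 339.49915/3390.3001 = 0.1001

F = 0.100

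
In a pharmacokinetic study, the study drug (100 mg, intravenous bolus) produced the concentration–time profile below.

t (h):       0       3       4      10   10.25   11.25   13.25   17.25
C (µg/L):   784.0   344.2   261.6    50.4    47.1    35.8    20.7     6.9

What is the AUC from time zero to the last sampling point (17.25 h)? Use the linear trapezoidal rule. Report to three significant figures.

AUC = 3100 µg/L·h

Trapezoidal AUC_0→17.25:
  [0→3]: (784.0+344.2)/2 × 3 = 1692.3
  [3→4]: (344.2+261.6)/2 × 1 = 302.9
  [4→10]: (261.6+50.4)/2 × 6 = 936.0
  [10→10.25]: (50.4+47.1)/2 × 0.25 = 12.1875
  [10.25→11.25]: (47.1+35.8)/2 × 1 = 41.45
  [11.25→13.25]: (35.8+20.7)/2 × 2 = 56.5
  [13.25→17.25]: (20.7+6.9)/2 × 4 = 55.2
  Sum = 3096.5375 µg/L·h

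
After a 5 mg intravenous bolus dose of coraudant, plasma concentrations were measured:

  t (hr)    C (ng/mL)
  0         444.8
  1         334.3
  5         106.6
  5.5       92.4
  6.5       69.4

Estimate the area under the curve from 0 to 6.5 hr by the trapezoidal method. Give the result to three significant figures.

AUC = 1400 ng/mL·hr

Trapezoidal AUC_0→6.5:
  [0→1]: (444.8+334.3)/2 × 1 = 389.55
  [1→5]: (334.3+106.6)/2 × 4 = 881.8
  [5→5.5]: (106.6+92.4)/2 × 0.5 = 49.75
  [5.5→6.5]: (92.4+69.4)/2 × 1 = 80.9
  Sum = 1402.0 ng/mL·hr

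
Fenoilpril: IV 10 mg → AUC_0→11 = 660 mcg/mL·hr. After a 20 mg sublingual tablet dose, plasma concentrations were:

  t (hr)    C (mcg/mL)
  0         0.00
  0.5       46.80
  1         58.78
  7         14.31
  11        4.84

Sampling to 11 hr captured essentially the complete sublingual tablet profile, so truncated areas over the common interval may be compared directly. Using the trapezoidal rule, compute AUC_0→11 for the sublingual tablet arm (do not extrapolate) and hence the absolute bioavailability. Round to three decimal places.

F = 0.224

Trapezoidal AUC_0→11 (sublingual tablet):
  [0→0.5]: (0.00+46.80)/2 × 0.5 = 11.7
  [0.5→1]: (46.80+58.78)/2 × 0.5 = 26.395
  [1→7]: (58.78+14.31)/2 × 6 = 219.27
  [7→11]: (14.31+4.84)/2 × 4 = 38.3
  Sum = 295.665 mcg/mL·hr
F = (AUC_ev/D_ev)/(AUC_iv/D_iv) = (295.665/20)/(660/10) = 14.78325/66 = 0.2240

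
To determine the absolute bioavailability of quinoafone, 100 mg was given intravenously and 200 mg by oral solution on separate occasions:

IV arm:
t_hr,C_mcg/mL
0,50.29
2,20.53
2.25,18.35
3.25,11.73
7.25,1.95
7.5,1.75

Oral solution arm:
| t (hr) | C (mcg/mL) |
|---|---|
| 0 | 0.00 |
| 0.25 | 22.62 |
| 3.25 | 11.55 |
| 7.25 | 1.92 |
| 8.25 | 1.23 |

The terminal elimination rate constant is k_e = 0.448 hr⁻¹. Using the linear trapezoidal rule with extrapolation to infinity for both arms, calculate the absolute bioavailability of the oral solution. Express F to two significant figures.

Trapezoidal AUC_0→7.5 (IV):
  [0→2]: (50.29+20.53)/2 × 2 = 70.82
  [2→2.25]: (20.53+18.35)/2 × 0.25 = 4.86
  [2.25→3.25]: (18.35+11.73)/2 × 1 = 15.04
  [3.25→7.25]: (11.73+1.95)/2 × 4 = 27.36
  [7.25→7.5]: (1.95+1.75)/2 × 0.25 = 0.4625
  Sum = 118.5425 mcg/mL·hr
IV tail: 1.75/0.448 = 3.906; AUC_iv,0→∞ = 118.5425 + 3.906 = 122.4485 mcg/mL·hr
Trapezoidal AUC_0→8.25 (oral solution):
  [0→0.25]: (0.00+22.62)/2 × 0.25 = 2.8275
  [0.25→3.25]: (22.62+11.55)/2 × 3 = 51.255
  [3.25→7.25]: (11.55+1.92)/2 × 4 = 26.94
  [7.25→8.25]: (1.92+1.23)/2 × 1 = 1.575
  Sum = 82.5975 mcg/mL·hr
oral solution tail: 1.23/0.448 = 2.746; AUC_ev,0→∞ = 82.5975 + 2.746 = 85.3435 mcg/mL·hr
F = (AUC_ev/D_ev)/(AUC_iv/D_iv) = (85.3435/200)/(122.4485/100) = 0.4267175/1.224485 = 0.3485

F = 0.35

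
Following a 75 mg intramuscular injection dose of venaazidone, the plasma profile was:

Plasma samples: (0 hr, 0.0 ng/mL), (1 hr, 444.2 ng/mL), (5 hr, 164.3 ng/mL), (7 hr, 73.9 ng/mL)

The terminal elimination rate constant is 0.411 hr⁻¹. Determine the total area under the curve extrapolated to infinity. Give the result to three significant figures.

Trapezoidal AUC_0→7:
  [0→1]: (0.0+444.2)/2 × 1 = 222.1
  [1→5]: (444.2+164.3)/2 × 4 = 1217.0
  [5→7]: (164.3+73.9)/2 × 2 = 238.2
  Sum = 1677.3 ng/mL·hr
Extrapolated tail: C_last / k_e = 73.9 / 0.411 = 179.805
AUC_0→∞ = 1677.3 + 179.805 = 1857.105 ng/mL·hr

AUC = 1860 ng/mL·hr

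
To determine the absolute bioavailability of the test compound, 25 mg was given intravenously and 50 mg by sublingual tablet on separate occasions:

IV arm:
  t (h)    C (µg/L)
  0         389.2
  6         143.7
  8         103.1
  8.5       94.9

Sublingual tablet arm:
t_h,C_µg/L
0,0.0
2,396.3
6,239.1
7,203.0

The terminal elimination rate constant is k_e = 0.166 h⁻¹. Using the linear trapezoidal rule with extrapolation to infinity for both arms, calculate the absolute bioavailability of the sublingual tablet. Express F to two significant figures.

Trapezoidal AUC_0→8.5 (IV):
  [0→6]: (389.2+143.7)/2 × 6 = 1598.7
  [6→8]: (143.7+103.1)/2 × 2 = 246.8
  [8→8.5]: (103.1+94.9)/2 × 0.5 = 49.5
  Sum = 1895.0 µg/L·h
IV tail: 94.9/0.166 = 571.687; AUC_iv,0→∞ = 1895.0 + 571.687 = 2466.687 µg/L·h
Trapezoidal AUC_0→7 (sublingual tablet):
  [0→2]: (0.0+396.3)/2 × 2 = 396.3
  [2→6]: (396.3+239.1)/2 × 4 = 1270.8
  [6→7]: (239.1+203.0)/2 × 1 = 221.05
  Sum = 1888.15 µg/L·h
sublingual tablet tail: 203.0/0.166 = 1222.892; AUC_ev,0→∞ = 1888.15 + 1222.892 = 3111.042 µg/L·h
F = (AUC_ev/D_ev)/(AUC_iv/D_iv) = (3111.042/50)/(2466.687/25) = 62.22084/98.66748 = 0.6306

F = 0.63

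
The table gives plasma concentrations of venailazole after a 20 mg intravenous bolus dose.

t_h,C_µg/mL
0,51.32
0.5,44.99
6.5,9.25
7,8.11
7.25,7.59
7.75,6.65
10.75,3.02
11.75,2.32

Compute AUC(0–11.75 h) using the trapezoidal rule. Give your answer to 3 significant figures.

AUC = 214 µg/mL·h

Trapezoidal AUC_0→11.75:
  [0→0.5]: (51.32+44.99)/2 × 0.5 = 24.0775
  [0.5→6.5]: (44.99+9.25)/2 × 6 = 162.72
  [6.5→7]: (9.25+8.11)/2 × 0.5 = 4.34
  [7→7.25]: (8.11+7.59)/2 × 0.25 = 1.9625
  [7.25→7.75]: (7.59+6.65)/2 × 0.5 = 3.56
  [7.75→10.75]: (6.65+3.02)/2 × 3 = 14.505
  [10.75→11.75]: (3.02+2.32)/2 × 1 = 2.67
  Sum = 213.835 µg/mL·h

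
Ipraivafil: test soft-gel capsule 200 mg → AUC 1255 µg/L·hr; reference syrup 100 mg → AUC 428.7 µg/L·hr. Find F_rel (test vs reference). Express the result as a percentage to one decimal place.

F_rel = 146.4%

F_rel = (AUC_test/D_test) / (AUC_ref/D_ref)
      = (1255/200) / (428.7/100)
      = 6.275 / 4.287 = 1.4637 = 146.37%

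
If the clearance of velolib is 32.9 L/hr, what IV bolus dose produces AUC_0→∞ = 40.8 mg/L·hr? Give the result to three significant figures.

Dose_iv = CL × AUC_0→∞
     = 32.9 × 40.8 = 1342.32 mg

Dose = 1340 mg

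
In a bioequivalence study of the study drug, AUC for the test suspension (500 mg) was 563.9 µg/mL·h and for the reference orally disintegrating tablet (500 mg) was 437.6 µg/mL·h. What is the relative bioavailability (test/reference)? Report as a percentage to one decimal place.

F_rel = 128.9%

F_rel = (AUC_test/D_test) / (AUC_ref/D_ref)
      = (563.9/500) / (437.6/500)
      = 1.1278 / 0.8752 = 1.2886 = 128.86%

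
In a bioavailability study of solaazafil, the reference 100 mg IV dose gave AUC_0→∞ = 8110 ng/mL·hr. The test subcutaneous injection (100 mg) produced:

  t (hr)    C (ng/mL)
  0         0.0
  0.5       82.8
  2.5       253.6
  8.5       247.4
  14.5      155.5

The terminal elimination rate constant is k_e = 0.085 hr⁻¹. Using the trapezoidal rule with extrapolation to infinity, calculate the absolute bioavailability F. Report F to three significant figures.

Trapezoidal AUC_0→14.5 (subcutaneous injection):
  [0→0.5]: (0.0+82.8)/2 × 0.5 = 20.7
  [0.5→2.5]: (82.8+253.6)/2 × 2 = 336.4
  [2.5→8.5]: (253.6+247.4)/2 × 6 = 1503.0
  [8.5→14.5]: (247.4+155.5)/2 × 6 = 1208.7
  Sum = 3068.8 ng/mL·hr
Tail: C_last/k_e = 155.5/0.085 = 1829.412
AUC_0→∞ (subcutaneous injection) = 3068.8 + 1829.412 = 4898.212 ng/mL·hr
F = (AUC_ev/D_ev)/(AUC_iv/D_iv) = (4898.212/100)/(8110/100) = 48.98212/81.1 = 0.6040

F = 0.604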